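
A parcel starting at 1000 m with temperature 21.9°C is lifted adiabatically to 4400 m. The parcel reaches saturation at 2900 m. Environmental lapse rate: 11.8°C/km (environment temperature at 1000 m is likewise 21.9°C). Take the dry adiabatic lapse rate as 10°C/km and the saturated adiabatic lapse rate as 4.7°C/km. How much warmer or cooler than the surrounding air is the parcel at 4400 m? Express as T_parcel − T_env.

Parcel:
  1000 → 2900 m (dry, 10°C/km): ΔT = -10 × 1.9 = -19°C → T = 2.9°C
  2900 → 4400 m (saturated, 4.7°C/km): ΔT = -4.7 × 1.5 = -7.05°C → T = -4.15°C
Environment:
  1000 → 4400 m (environment, 11.8°C/km): ΔT = -11.8 × 3.4 = -40.12°C → T = -18.22°C
T_parcel − T_env = -4.15 − (-18.22) = +14.07°C

+14.07°C (parcel warmer than environment)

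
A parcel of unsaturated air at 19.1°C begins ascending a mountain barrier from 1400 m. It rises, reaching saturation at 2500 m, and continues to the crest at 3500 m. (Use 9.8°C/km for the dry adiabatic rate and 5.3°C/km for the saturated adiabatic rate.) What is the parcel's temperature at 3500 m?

1400–2500 m, dry: Δz = 1.1 km ⇒ ΔT = -10.78°C; T = 8.32°C
2500–3500 m, saturated: Δz = 1 km ⇒ ΔT = -5.3°C; T = 3.02°C

3.02°C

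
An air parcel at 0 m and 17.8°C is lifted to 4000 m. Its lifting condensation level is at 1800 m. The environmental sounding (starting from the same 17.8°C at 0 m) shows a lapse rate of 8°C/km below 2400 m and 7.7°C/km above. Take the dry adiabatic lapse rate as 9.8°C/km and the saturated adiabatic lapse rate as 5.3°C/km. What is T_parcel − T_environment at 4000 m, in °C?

+2.22°C (parcel warmer than environment)

Parcel:
  Dry to 1800 m: -9.8 × 1.8 km = -17.64°C, so T = 0.16°C.
  Saturated to 4000 m: -5.3 × 2.2 km = -11.66°C, so T = -11.5°C.
Environment:
  Environment, lower layer to 2400 m: -8 × 2.4 km = -19.2°C, so T = -1.4°C.
  Environment, upper layer to 4000 m: -7.7 × 1.6 km = -12.32°C, so T = -13.72°C.
T_parcel − T_env = -11.5 − (-13.72) = +2.22°C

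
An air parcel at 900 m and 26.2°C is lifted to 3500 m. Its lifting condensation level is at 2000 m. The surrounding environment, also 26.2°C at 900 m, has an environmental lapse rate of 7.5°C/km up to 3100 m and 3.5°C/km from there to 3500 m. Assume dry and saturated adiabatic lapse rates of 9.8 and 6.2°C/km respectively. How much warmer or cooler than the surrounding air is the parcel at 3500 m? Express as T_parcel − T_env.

Parcel:
  Dry to 2000 m: -9.8 × 1.1 km = -10.78°C, so T = 15.42°C.
  Saturated to 3500 m: -6.2 × 1.5 km = -9.3°C, so T = 6.12°C.
Environment:
  Environment, lower layer to 3100 m: -7.5 × 2.2 km = -16.5°C, so T = 9.7°C.
  Environment, upper layer to 3500 m: -3.5 × 0.4 km = -1.4°C, so T = 8.3°C.
T_parcel − T_env = 6.12 − 8.3 = -2.18°C

-2.18°C (parcel cooler than environment)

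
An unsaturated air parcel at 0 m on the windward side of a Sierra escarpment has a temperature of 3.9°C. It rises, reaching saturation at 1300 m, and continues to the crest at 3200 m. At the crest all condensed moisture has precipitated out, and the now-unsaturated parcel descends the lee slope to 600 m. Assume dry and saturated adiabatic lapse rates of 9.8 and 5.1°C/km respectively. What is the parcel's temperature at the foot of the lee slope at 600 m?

0 → 1300 m (dry, 9.8°C/km): ΔT = -9.8 × 1.3 = -12.74°C → T = -8.84°C
1300 → 3200 m (saturated, 5.1°C/km): ΔT = -5.1 × 1.9 = -9.69°C → T = -18.53°C
3200 → 600 m (dry descent, 9.8°C/km): ΔT = +9.8 × 2.6 = +25.48°C → T = 6.95°C

6.95°C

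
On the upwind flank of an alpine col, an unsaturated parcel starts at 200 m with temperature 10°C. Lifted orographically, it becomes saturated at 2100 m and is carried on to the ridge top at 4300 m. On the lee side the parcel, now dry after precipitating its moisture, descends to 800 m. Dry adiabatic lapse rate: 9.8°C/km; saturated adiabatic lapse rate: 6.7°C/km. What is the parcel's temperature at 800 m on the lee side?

From 200 m to 2100 m (dry): cools by 9.8 × 1.9 = 18.62°C, giving -8.62°C.
From 2100 m to 4300 m (saturated): cools by 6.7 × 2.2 = 14.74°C, giving -23.36°C.
From 4300 m to 800 m (dry descent): warms by 9.8 × 3.5 = 34.3°C, giving 10.94°C.

10.94°C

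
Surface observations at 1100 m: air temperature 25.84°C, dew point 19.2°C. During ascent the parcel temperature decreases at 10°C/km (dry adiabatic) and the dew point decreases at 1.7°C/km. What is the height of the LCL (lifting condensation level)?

T and T_d converge at 10 − 1.7 = 8.3°C per km
Height above start = (25.84 − 19.2) / 8.3 = 0.8 km
LCL altitude = 1100 m + 800 m = 1900 m

1900 m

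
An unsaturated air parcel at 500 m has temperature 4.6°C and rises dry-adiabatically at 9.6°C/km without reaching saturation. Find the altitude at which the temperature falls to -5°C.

Height above start = (4.6 − (-5)) / 9.6 = 1 km
Altitude = 500 m + 1000 m = 1500 m

1500 m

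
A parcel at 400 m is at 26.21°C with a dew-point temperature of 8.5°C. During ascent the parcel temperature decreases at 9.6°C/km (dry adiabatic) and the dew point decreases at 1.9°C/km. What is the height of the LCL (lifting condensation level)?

2700 m

T and T_d converge at 9.6 − 1.9 = 7.7°C per km
Height above start = (26.21 − 8.5) / 7.7 = 2.3 km
LCL altitude = 400 m + 2300 m = 2700 m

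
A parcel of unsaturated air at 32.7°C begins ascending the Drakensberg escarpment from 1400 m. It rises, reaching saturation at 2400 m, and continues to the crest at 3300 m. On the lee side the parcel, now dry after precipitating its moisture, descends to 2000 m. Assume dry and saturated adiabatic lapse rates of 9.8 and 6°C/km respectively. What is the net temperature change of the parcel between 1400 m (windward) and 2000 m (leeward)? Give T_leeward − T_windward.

-2.46°C

1400 → 2400 m (dry, 9.8°C/km): ΔT = -9.8 × 1 = -9.8°C → T = 22.9°C
2400 → 3300 m (saturated, 6°C/km): ΔT = -6 × 0.9 = -5.4°C → T = 17.5°C
3300 → 2000 m (dry descent, 9.8°C/km): ΔT = +9.8 × 1.3 = +12.74°C → T = 30.24°C
Net change vs windward start: 30.24 − 32.7 = -2.46°C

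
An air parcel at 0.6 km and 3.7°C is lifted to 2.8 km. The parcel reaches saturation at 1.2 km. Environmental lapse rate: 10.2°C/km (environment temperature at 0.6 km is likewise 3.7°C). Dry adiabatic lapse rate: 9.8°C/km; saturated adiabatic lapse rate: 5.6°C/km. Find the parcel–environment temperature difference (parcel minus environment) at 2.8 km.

+7.6°C (parcel warmer than environment)

Parcel:
  Dry to 1200 m: -9.8 × 0.6 km = -5.88°C, so T = -2.18°C.
  Saturated to 2800 m: -5.6 × 1.6 km = -8.96°C, so T = -11.14°C.
Environment:
  Environment to 2800 m: -10.2 × 2.2 km = -22.44°C, so T = -18.74°C.
T_parcel − T_env = -11.14 − (-18.74) = +7.6°C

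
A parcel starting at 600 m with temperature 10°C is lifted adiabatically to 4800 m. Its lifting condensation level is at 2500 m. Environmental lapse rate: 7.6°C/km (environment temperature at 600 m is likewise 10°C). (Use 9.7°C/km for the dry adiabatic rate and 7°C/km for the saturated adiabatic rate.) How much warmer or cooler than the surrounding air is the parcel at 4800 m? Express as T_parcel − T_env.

-2.61°C (parcel cooler than environment)

Parcel:
  Dry to 2500 m: -9.7 × 1.9 km = -18.43°C, so T = -8.43°C.
  Saturated to 4800 m: -7 × 2.3 km = -16.1°C, so T = -24.53°C.
Environment:
  Environment to 4800 m: -7.6 × 4.2 km = -31.92°C, so T = -21.92°C.
T_parcel − T_env = -24.53 − (-21.92) = -2.61°C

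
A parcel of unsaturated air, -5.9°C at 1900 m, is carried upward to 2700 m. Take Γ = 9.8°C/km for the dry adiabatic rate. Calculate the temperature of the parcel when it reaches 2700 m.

Dry adiabatic to 2700 m: -9.8 × 0.8 km = -7.84°C, so T = -13.74°C.

-13.74°C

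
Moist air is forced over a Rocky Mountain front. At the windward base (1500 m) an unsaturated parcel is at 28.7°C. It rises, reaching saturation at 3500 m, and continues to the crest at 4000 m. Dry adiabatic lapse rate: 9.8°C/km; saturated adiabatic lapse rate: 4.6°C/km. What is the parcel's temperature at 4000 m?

1500 → 3500 m (dry, 9.8°C/km): ΔT = -9.8 × 2 = -19.6°C → T = 9.1°C
3500 → 4000 m (saturated, 4.6°C/km): ΔT = -4.6 × 0.5 = -2.3°C → T = 6.8°C

6.8°C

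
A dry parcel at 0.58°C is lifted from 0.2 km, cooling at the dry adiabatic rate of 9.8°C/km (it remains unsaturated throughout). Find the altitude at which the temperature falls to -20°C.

2.3 km

Height above start = (0.58 − (-20)) / 9.8 = 2.1 km
Altitude = 200 m + 2100 m = 2300 m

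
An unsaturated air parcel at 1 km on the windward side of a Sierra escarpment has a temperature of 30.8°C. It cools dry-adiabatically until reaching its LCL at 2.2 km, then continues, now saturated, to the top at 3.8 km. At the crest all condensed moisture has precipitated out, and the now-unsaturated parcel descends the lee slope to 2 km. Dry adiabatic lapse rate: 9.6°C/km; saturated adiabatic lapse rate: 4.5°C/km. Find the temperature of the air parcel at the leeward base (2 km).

From 1000 m to 2200 m (dry): cools by 9.6 × 1.2 = 11.52°C, giving 19.28°C.
From 2200 m to 3800 m (saturated): cools by 4.5 × 1.6 = 7.2°C, giving 12.08°C.
From 3800 m to 2000 m (dry descent): warms by 9.6 × 1.8 = 17.28°C, giving 29.36°C.

29.36°C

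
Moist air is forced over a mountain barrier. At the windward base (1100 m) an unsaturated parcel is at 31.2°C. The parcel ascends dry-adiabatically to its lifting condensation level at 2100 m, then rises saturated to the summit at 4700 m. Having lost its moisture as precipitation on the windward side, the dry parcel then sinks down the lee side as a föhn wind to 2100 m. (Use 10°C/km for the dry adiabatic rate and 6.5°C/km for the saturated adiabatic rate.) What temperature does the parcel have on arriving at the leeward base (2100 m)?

30.3°C

From 1100 m to 2100 m (dry): cools by 10 × 1 = 10°C, giving 21.2°C.
From 2100 m to 4700 m (saturated): cools by 6.5 × 2.6 = 16.9°C, giving 4.3°C.
From 4700 m to 2100 m (dry descent): warms by 10 × 2.6 = 26°C, giving 30.3°C.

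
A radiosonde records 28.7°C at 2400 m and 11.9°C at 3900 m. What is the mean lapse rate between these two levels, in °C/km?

11.2°C/km

Γ = −ΔT/Δz = (28.7 − 11.9) / (3900 − 2400) m
  = 16.8°C / 1.5 km = 11.2°C/km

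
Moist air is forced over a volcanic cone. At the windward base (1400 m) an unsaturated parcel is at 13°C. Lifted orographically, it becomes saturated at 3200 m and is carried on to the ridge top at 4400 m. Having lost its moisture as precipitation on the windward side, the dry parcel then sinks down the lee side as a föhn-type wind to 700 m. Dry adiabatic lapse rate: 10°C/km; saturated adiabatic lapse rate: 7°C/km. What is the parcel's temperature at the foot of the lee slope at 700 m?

23.6°C

From 1400 m to 3200 m (dry): cools by 10 × 1.8 = 18°C, giving -5°C.
From 3200 m to 4400 m (saturated): cools by 7 × 1.2 = 8.4°C, giving -13.4°C.
From 4400 m to 700 m (dry descent): warms by 10 × 3.7 = 37°C, giving 23.6°C.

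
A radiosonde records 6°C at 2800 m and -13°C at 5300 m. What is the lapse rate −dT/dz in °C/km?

Γ = −ΔT/Δz = (6 − (-13)) / (5300 − 2800) m
  = 19°C / 2.5 km = 7.6°C/km

7.6°C/km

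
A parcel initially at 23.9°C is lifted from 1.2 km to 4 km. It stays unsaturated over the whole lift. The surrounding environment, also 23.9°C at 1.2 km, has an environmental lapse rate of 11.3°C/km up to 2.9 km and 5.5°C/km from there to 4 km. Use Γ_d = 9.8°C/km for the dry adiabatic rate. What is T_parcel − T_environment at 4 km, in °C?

Parcel:
  From 1200 m to 4000 m (dry): cools by 9.8 × 2.8 = 27.44°C, giving -3.54°C.
Environment:
  From 1200 m to 2900 m (environment, lower layer): cools by 11.3 × 1.7 = 19.21°C, giving 4.69°C.
  From 2900 m to 4000 m (environment, upper layer): cools by 5.5 × 1.1 = 6.05°C, giving -1.36°C.
T_parcel − T_env = -3.54 − (-1.36) = -2.18°C

-2.18°C (parcel cooler than environment)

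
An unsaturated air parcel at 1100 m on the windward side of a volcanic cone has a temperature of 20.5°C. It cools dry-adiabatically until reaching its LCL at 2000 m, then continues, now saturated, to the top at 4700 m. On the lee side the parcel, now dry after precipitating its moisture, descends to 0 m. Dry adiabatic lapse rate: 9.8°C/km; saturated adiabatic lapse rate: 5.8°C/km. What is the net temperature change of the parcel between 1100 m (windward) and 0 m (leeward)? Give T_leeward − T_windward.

+21.58°C

1100 → 2000 m (dry, 9.8°C/km): ΔT = -9.8 × 0.9 = -8.82°C → T = 11.68°C
2000 → 4700 m (saturated, 5.8°C/km): ΔT = -5.8 × 2.7 = -15.66°C → T = -3.98°C
4700 → 0 m (dry descent, 9.8°C/km): ΔT = +9.8 × 4.7 = +46.06°C → T = 42.08°C
Net change vs windward start: 42.08 − 20.5 = +21.58°C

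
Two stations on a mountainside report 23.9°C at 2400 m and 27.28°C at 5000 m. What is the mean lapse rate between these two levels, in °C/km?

-1.3°C/km

Γ = −ΔT/Δz = (23.9 − 27.28) / (5000 − 2400) m
  = -3.38°C / 2.6 km = -1.3°C/km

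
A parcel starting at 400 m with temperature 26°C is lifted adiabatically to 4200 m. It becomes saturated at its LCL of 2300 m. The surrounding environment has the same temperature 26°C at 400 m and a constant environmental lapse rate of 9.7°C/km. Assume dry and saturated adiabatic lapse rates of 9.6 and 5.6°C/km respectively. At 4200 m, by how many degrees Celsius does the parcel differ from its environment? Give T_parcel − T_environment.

+7.98°C (parcel warmer than environment)

Parcel:
  400–2300 m, dry: Δz = 1.9 km ⇒ ΔT = -18.24°C; T = 7.76°C
  2300–4200 m, saturated: Δz = 1.9 km ⇒ ΔT = -10.64°C; T = -2.88°C
Environment:
  400–4200 m, environment: Δz = 3.8 km ⇒ ΔT = -36.86°C; T = -10.86°C
T_parcel − T_env = -2.88 − (-10.86) = +7.98°C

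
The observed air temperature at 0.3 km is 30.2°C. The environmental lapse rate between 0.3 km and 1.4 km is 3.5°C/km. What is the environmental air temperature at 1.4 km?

300 → 1400 m (environmental, 3.5°C/km): ΔT = -3.5 × 1.1 = -3.85°C → T = 26.35°C

26.35°C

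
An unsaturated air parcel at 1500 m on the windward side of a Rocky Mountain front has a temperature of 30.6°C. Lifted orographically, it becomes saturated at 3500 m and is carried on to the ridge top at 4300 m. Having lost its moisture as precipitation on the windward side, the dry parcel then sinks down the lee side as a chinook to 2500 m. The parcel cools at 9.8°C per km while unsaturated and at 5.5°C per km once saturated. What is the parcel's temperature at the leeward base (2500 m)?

From 1500 m to 3500 m (dry): cools by 9.8 × 2 = 19.6°C, giving 11°C.
From 3500 m to 4300 m (saturated): cools by 5.5 × 0.8 = 4.4°C, giving 6.6°C.
From 4300 m to 2500 m (dry descent): warms by 9.8 × 1.8 = 17.64°C, giving 24.24°C.

24.24°C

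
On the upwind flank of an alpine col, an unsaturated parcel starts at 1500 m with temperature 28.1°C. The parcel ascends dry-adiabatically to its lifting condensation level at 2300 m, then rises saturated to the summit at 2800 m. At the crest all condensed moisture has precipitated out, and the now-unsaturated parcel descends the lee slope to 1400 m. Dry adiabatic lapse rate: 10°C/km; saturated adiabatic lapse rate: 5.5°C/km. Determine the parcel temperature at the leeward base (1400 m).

Dry to 2300 m: -10 × 0.8 km = -8°C, so T = 20.1°C.
Saturated to 2800 m: -5.5 × 0.5 km = -2.75°C, so T = 17.35°C.
Dry descent to 1400 m: +10 × 1.4 km = +14°C, so T = 31.35°C.

31.35°C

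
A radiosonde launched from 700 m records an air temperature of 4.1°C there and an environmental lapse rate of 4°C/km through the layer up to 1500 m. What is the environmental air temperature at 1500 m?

0.9°C

Environmental to 1500 m: -4 × 0.8 km = -3.2°C, so T = 0.9°C.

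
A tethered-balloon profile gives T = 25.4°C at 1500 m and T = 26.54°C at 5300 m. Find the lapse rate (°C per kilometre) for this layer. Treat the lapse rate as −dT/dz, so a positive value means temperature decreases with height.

Γ = −ΔT/Δz = (25.4 − 26.54) / (5300 − 1500) m
  = -1.14°C / 3.8 km = -0.3°C/km

-0.3°C/km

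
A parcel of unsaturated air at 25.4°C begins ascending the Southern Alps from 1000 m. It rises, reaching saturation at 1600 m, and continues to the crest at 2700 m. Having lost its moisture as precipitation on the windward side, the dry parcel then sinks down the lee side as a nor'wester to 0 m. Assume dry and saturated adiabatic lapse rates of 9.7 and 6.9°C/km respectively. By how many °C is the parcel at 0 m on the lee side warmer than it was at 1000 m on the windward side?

+12.78°C

Dry to 1600 m: -9.7 × 0.6 km = -5.82°C, so T = 19.58°C.
Saturated to 2700 m: -6.9 × 1.1 km = -7.59°C, so T = 11.99°C.
Dry descent to 0 m: +9.7 × 2.7 km = +26.19°C, so T = 38.18°C.
Net change vs windward start: 38.18 − 25.4 = +12.78°C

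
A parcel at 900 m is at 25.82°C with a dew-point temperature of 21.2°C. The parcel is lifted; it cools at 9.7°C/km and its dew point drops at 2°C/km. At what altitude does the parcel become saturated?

1500 m

T and T_d converge at 9.7 − 2 = 7.7°C per km
Height above start = (25.82 − 21.2) / 7.7 = 0.6 km
LCL altitude = 900 m + 600 m = 1500 m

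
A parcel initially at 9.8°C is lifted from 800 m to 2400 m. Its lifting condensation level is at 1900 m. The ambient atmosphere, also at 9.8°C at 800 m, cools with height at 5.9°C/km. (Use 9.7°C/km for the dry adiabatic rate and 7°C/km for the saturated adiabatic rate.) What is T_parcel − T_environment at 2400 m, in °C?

Parcel:
  Dry to 1900 m: -9.7 × 1.1 km = -10.67°C, so T = -0.87°C.
  Saturated to 2400 m: -7 × 0.5 km = -3.5°C, so T = -4.37°C.
Environment:
  Environment to 2400 m: -5.9 × 1.6 km = -9.44°C, so T = 0.36°C.
T_parcel − T_env = -4.37 − 0.36 = -4.73°C

-4.73°C (parcel cooler than environment)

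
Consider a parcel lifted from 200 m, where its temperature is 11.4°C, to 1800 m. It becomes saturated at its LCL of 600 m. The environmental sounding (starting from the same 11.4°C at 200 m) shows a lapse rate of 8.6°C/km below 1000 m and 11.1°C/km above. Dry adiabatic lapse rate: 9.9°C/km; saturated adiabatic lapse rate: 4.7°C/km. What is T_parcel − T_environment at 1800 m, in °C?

+6.16°C (parcel warmer than environment)

Parcel:
  Dry to 600 m: -9.9 × 0.4 km = -3.96°C, so T = 7.44°C.
  Saturated to 1800 m: -4.7 × 1.2 km = -5.64°C, so T = 1.8°C.
Environment:
  Environment, lower layer to 1000 m: -8.6 × 0.8 km = -6.88°C, so T = 4.52°C.
  Environment, upper layer to 1800 m: -11.1 × 0.8 km = -8.88°C, so T = -4.36°C.
T_parcel − T_env = 1.8 − (-4.36) = +6.16°C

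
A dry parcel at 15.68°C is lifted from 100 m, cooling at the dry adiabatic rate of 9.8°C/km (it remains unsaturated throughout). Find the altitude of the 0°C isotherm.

Height above start = (15.68 − 0) / 9.8 = 1.6 km
Altitude = 100 m + 1600 m = 1700 m

1700 m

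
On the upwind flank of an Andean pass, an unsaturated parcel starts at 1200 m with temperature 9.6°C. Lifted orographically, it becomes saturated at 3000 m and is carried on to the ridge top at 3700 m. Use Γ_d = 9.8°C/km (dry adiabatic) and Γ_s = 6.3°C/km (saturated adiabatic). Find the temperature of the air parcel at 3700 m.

1200–3000 m, dry: Δz = 1.8 km ⇒ ΔT = -17.64°C; T = -8.04°C
3000–3700 m, saturated: Δz = 0.7 km ⇒ ΔT = -4.41°C; T = -12.45°C

-12.45°C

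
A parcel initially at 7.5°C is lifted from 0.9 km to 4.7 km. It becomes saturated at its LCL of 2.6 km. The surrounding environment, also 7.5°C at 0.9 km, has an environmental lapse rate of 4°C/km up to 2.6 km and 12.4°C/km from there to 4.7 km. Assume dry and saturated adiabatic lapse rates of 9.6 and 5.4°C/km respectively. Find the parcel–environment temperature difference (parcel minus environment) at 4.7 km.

+5.18°C (parcel warmer than environment)

Parcel:
  900 → 2600 m (dry, 9.6°C/km): ΔT = -9.6 × 1.7 = -16.32°C → T = -8.82°C
  2600 → 4700 m (saturated, 5.4°C/km): ΔT = -5.4 × 2.1 = -11.34°C → T = -20.16°C
Environment:
  900 → 2600 m (environment, lower layer, 4°C/km): ΔT = -4 × 1.7 = -6.8°C → T = 0.7°C
  2600 → 4700 m (environment, upper layer, 12.4°C/km): ΔT = -12.4 × 2.1 = -26.04°C → T = -25.34°C
T_parcel − T_env = -20.16 − (-25.34) = +5.18°C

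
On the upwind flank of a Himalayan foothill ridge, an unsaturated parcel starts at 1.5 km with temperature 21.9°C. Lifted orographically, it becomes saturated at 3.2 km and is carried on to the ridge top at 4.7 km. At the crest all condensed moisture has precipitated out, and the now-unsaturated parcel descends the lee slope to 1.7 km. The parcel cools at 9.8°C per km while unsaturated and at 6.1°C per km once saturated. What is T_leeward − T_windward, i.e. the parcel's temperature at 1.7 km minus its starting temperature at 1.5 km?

+3.59°C

1500–3200 m, dry: Δz = 1.7 km ⇒ ΔT = -16.66°C; T = 5.24°C
3200–4700 m, saturated: Δz = 1.5 km ⇒ ΔT = -9.15°C; T = -3.91°C
4700–1700 m, dry descent: Δz = 3 km ⇒ ΔT = +29.4°C; T = 25.49°C
Net change vs windward start: 25.49 − 21.9 = +3.59°C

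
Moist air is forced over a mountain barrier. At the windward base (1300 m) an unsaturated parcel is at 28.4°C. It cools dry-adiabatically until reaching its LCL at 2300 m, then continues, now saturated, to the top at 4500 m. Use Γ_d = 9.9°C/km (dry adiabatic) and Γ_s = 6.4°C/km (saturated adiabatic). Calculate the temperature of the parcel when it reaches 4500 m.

From 1300 m to 2300 m (dry): cools by 9.9 × 1 = 9.9°C, giving 18.5°C.
From 2300 m to 4500 m (saturated): cools by 6.4 × 2.2 = 14.08°C, giving 4.42°C.

4.42°C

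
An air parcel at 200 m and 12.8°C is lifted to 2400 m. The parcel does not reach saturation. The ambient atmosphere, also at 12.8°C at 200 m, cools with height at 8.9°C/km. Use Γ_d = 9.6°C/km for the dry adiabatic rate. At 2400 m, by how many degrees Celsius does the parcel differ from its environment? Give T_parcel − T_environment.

Parcel:
  200–2400 m, dry: Δz = 2.2 km ⇒ ΔT = -21.12°C; T = -8.32°C
Environment:
  200–2400 m, environment: Δz = 2.2 km ⇒ ΔT = -19.58°C; T = -6.78°C
T_parcel − T_env = -8.32 − (-6.78) = -1.54°C

-1.54°C (parcel cooler than environment)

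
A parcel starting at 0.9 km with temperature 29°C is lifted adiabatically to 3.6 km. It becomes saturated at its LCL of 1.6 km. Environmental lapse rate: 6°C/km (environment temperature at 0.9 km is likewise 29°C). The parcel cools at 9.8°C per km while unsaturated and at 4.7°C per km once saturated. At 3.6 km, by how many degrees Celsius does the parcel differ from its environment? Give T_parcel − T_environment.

Parcel:
  900–1600 m, dry: Δz = 0.7 km ⇒ ΔT = -6.86°C; T = 22.14°C
  1600–3600 m, saturated: Δz = 2 km ⇒ ΔT = -9.4°C; T = 12.74°C
Environment:
  900–3600 m, environment: Δz = 2.7 km ⇒ ΔT = -16.2°C; T = 12.8°C
T_parcel − T_env = 12.74 − 12.8 = -0.06°C

-0.06°C (parcel cooler than environment)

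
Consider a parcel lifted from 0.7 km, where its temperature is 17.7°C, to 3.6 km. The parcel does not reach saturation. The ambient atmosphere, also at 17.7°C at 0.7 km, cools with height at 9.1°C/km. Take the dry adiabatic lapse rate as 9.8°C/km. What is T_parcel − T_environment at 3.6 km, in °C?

Parcel:
  Dry to 3600 m: -9.8 × 2.9 km = -28.42°C, so T = -10.72°C.
Environment:
  Environment to 3600 m: -9.1 × 2.9 km = -26.39°C, so T = -8.69°C.
T_parcel − T_env = -10.72 − (-8.69) = -2.03°C

-2.03°C (parcel cooler than environment)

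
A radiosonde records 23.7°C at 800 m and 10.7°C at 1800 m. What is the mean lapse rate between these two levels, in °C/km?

13°C/km

Γ = −ΔT/Δz = (23.7 − 10.7) / (1800 − 800) m
  = 13°C / 1 km = 13°C/km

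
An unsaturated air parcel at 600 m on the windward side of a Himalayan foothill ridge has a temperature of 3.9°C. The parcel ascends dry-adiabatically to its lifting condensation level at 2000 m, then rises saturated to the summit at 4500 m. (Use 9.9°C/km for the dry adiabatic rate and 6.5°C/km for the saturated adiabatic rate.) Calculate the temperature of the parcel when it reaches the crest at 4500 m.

-26.21°C

600 → 2000 m (dry, 9.9°C/km): ΔT = -9.9 × 1.4 = -13.86°C → T = -9.96°C
2000 → 4500 m (saturated, 6.5°C/km): ΔT = -6.5 × 2.5 = -16.25°C → T = -26.21°C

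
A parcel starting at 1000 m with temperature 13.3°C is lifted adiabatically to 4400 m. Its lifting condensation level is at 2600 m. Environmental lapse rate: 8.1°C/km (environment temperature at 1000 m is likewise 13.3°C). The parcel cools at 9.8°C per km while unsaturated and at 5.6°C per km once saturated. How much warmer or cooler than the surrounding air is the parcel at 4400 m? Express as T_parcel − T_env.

+1.78°C (parcel warmer than environment)

Parcel:
  Dry to 2600 m: -9.8 × 1.6 km = -15.68°C, so T = -2.38°C.
  Saturated to 4400 m: -5.6 × 1.8 km = -10.08°C, so T = -12.46°C.
Environment:
  Environment to 4400 m: -8.1 × 3.4 km = -27.54°C, so T = -14.24°C.
T_parcel − T_env = -12.46 − (-14.24) = +1.78°C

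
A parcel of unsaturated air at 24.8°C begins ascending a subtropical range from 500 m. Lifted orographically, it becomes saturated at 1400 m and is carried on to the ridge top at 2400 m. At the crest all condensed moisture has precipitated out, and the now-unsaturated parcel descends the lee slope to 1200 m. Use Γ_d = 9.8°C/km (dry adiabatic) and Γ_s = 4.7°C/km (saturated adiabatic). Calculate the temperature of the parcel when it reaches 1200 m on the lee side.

500–1400 m, dry: Δz = 0.9 km ⇒ ΔT = -8.82°C; T = 15.98°C
1400–2400 m, saturated: Δz = 1 km ⇒ ΔT = -4.7°C; T = 11.28°C
2400–1200 m, dry descent: Δz = 1.2 km ⇒ ΔT = +11.76°C; T = 23.04°C

23.04°C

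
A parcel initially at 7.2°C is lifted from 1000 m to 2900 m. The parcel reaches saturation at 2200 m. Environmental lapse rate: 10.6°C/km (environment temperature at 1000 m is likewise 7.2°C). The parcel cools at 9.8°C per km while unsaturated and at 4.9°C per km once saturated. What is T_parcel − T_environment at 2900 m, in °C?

Parcel:
  Dry to 2200 m: -9.8 × 1.2 km = -11.76°C, so T = -4.56°C.
  Saturated to 2900 m: -4.9 × 0.7 km = -3.43°C, so T = -7.99°C.
Environment:
  Environment to 2900 m: -10.6 × 1.9 km = -20.14°C, so T = -12.94°C.
T_parcel − T_env = -7.99 − (-12.94) = +4.95°C

+4.95°C (parcel warmer than environment)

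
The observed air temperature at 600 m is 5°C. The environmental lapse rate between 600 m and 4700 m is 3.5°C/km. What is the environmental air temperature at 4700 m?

Environmental to 4700 m: -3.5 × 4.1 km = -14.35°C, so T = -9.35°C.

-9.35°C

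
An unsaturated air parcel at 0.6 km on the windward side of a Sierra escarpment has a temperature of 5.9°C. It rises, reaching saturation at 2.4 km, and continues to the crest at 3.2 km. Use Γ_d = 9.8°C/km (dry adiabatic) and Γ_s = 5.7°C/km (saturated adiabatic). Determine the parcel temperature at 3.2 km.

Dry to 2400 m: -9.8 × 1.8 km = -17.64°C, so T = -11.74°C.
Saturated to 3200 m: -5.7 × 0.8 km = -4.56°C, so T = -16.3°C.

-16.3°C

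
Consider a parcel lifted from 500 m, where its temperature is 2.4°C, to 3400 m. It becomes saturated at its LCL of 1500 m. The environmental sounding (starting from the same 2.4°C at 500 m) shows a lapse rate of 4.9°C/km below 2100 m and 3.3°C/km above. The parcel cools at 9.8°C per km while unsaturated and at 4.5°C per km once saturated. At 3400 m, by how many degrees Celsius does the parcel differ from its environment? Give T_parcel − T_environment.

-6.22°C (parcel cooler than environment)

Parcel:
  500–1500 m, dry: Δz = 1 km ⇒ ΔT = -9.8°C; T = -7.4°C
  1500–3400 m, saturated: Δz = 1.9 km ⇒ ΔT = -8.55°C; T = -15.95°C
Environment:
  500–2100 m, environment, lower layer: Δz = 1.6 km ⇒ ΔT = -7.84°C; T = -5.44°C
  2100–3400 m, environment, upper layer: Δz = 1.3 km ⇒ ΔT = -4.29°C; T = -9.73°C
T_parcel − T_env = -15.95 − (-9.73) = -6.22°C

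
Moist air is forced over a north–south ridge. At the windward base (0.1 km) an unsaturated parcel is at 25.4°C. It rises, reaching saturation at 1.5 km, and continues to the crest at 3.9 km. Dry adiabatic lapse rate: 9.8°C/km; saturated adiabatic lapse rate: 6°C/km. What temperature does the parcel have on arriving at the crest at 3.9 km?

-2.72°C

Dry to 1500 m: -9.8 × 1.4 km = -13.72°C, so T = 11.68°C.
Saturated to 3900 m: -6 × 2.4 km = -14.4°C, so T = -2.72°C.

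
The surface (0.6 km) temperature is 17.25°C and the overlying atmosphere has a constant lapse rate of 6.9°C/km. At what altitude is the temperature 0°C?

3.1 km

Height above start = (17.25 − 0) / 6.9 = 2.5 km
Altitude = 600 m + 2500 m = 3100 m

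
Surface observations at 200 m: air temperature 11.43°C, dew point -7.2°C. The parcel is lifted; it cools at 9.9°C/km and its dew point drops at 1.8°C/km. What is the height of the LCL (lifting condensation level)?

T and T_d converge at 9.9 − 1.8 = 8.1°C per km
Height above start = (11.43 − (-7.2)) / 8.1 = 2.3 km
LCL altitude = 200 m + 2300 m = 2500 m

2500 m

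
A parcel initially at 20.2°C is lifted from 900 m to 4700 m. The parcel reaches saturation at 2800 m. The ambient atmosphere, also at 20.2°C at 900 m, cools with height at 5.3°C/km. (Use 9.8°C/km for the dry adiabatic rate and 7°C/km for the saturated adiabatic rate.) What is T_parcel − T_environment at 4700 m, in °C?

-11.78°C (parcel cooler than environment)

Parcel:
  900 → 2800 m (dry, 9.8°C/km): ΔT = -9.8 × 1.9 = -18.62°C → T = 1.58°C
  2800 → 4700 m (saturated, 7°C/km): ΔT = -7 × 1.9 = -13.3°C → T = -11.72°C
Environment:
  900 → 4700 m (environment, 5.3°C/km): ΔT = -5.3 × 3.8 = -20.14°C → T = 0.06°C
T_parcel − T_env = -11.72 − 0.06 = -11.78°C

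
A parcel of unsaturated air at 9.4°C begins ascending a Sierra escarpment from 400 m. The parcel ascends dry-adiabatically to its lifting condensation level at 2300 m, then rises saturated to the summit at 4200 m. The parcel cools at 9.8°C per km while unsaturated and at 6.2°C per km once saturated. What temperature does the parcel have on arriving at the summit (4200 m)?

Dry to 2300 m: -9.8 × 1.9 km = -18.62°C, so T = -9.22°C.
Saturated to 4200 m: -6.2 × 1.9 km = -11.78°C, so T = -21°C.

-21°C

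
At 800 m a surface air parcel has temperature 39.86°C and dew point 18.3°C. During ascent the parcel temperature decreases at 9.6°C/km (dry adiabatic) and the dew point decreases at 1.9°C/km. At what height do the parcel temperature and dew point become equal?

3600 m

T and T_d converge at 9.6 − 1.9 = 7.7°C per km
Height above start = (39.86 − 18.3) / 7.7 = 2.8 km
LCL altitude = 800 m + 2800 m = 3600 m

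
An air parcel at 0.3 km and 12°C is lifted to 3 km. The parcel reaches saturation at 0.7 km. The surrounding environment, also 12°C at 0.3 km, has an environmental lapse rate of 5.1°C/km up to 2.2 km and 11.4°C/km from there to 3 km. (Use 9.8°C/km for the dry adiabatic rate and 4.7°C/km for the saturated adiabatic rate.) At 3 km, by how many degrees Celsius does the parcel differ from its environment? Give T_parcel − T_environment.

Parcel:
  300 → 700 m (dry, 9.8°C/km): ΔT = -9.8 × 0.4 = -3.92°C → T = 8.08°C
  700 → 3000 m (saturated, 4.7°C/km): ΔT = -4.7 × 2.3 = -10.81°C → T = -2.73°C
Environment:
  300 → 2200 m (environment, lower layer, 5.1°C/km): ΔT = -5.1 × 1.9 = -9.69°C → T = 2.31°C
  2200 → 3000 m (environment, upper layer, 11.4°C/km): ΔT = -11.4 × 0.8 = -9.12°C → T = -6.81°C
T_parcel − T_env = -2.73 − (-6.81) = +4.08°C

+4.08°C (parcel warmer than environment)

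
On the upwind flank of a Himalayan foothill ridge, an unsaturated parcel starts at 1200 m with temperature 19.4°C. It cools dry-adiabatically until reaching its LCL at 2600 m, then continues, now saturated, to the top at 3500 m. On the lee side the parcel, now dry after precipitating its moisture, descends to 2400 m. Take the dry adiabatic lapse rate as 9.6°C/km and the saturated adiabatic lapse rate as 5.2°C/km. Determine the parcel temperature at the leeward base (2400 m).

From 1200 m to 2600 m (dry): cools by 9.6 × 1.4 = 13.44°C, giving 5.96°C.
From 2600 m to 3500 m (saturated): cools by 5.2 × 0.9 = 4.68°C, giving 1.28°C.
From 3500 m to 2400 m (dry descent): warms by 9.6 × 1.1 = 10.56°C, giving 11.84°C.

11.84°C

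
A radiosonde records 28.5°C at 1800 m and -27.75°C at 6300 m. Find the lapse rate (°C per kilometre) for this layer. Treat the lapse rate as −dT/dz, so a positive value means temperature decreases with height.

Γ = −ΔT/Δz = (28.5 − (-27.75)) / (6300 − 1800) m
  = 56.25°C / 4.5 km = 12.5°C/km

12.5°C/km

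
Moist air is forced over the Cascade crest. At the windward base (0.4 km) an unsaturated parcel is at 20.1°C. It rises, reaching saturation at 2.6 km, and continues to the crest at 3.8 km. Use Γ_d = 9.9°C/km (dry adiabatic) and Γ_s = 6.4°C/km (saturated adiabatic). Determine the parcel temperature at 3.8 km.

From 400 m to 2600 m (dry): cools by 9.9 × 2.2 = 21.78°C, giving -1.68°C.
From 2600 m to 3800 m (saturated): cools by 6.4 × 1.2 = 7.68°C, giving -9.36°C.

-9.36°C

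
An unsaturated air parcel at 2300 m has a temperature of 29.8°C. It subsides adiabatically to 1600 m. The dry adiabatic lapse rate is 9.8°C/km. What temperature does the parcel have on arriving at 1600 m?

Dry adiabatic to 1600 m: +9.8 × 0.7 km = +6.86°C, so T = 36.66°C.

36.66°C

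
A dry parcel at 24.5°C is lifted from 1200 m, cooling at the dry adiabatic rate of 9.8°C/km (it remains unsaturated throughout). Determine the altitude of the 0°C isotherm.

3700 m

Height above start = (24.5 − 0) / 9.8 = 2.5 km
Altitude = 1200 m + 2500 m = 3700 m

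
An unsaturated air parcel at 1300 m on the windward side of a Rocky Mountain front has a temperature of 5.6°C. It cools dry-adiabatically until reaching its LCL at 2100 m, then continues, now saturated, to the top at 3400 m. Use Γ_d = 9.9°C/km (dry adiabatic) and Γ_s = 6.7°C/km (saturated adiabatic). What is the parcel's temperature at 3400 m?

-11.03°C

Dry to 2100 m: -9.9 × 0.8 km = -7.92°C, so T = -2.32°C.
Saturated to 3400 m: -6.7 × 1.3 km = -8.71°C, so T = -11.03°C.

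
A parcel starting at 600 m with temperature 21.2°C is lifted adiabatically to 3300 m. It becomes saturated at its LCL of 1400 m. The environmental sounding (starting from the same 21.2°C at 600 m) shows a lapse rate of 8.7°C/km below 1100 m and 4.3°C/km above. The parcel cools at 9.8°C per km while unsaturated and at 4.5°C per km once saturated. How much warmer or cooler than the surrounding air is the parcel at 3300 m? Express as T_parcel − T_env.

-2.58°C (parcel cooler than environment)

Parcel:
  600 → 1400 m (dry, 9.8°C/km): ΔT = -9.8 × 0.8 = -7.84°C → T = 13.36°C
  1400 → 3300 m (saturated, 4.5°C/km): ΔT = -4.5 × 1.9 = -8.55°C → T = 4.81°C
Environment:
  600 → 1100 m (environment, lower layer, 8.7°C/km): ΔT = -8.7 × 0.5 = -4.35°C → T = 16.85°C
  1100 → 3300 m (environment, upper layer, 4.3°C/km): ΔT = -4.3 × 2.2 = -9.46°C → T = 7.39°C
T_parcel − T_env = 4.81 − 7.39 = -2.58°C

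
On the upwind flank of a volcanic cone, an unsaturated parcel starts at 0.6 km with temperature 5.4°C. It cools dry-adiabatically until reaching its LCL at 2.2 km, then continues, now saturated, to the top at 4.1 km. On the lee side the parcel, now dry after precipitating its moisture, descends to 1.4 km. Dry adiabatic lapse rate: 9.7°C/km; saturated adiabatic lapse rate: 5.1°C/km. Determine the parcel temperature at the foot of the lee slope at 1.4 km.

Dry to 2200 m: -9.7 × 1.6 km = -15.52°C, so T = -10.12°C.
Saturated to 4100 m: -5.1 × 1.9 km = -9.69°C, so T = -19.81°C.
Dry descent to 1400 m: +9.7 × 2.7 km = +26.19°C, so T = 6.38°C.

6.38°C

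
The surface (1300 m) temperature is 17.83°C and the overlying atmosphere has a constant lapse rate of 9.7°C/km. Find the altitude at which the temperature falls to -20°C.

Height above start = (17.83 − (-20)) / 9.7 = 3.9 km
Altitude = 1300 m + 3900 m = 5200 m

5200 m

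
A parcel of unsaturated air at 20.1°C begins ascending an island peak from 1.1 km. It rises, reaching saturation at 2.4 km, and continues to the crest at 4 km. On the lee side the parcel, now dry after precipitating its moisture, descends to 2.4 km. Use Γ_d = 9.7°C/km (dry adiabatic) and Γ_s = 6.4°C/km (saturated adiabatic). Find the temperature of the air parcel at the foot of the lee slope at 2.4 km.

12.77°C

1100 → 2400 m (dry, 9.7°C/km): ΔT = -9.7 × 1.3 = -12.61°C → T = 7.49°C
2400 → 4000 m (saturated, 6.4°C/km): ΔT = -6.4 × 1.6 = -10.24°C → T = -2.75°C
4000 → 2400 m (dry descent, 9.7°C/km): ΔT = +9.7 × 1.6 = +15.52°C → T = 12.77°C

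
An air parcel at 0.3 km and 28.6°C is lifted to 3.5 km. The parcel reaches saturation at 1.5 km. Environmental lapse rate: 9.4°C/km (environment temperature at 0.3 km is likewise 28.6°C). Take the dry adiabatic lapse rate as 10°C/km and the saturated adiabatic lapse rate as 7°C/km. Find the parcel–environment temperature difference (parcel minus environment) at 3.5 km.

+4.08°C (parcel warmer than environment)

Parcel:
  From 300 m to 1500 m (dry): cools by 10 × 1.2 = 12°C, giving 16.6°C.
  From 1500 m to 3500 m (saturated): cools by 7 × 2 = 14°C, giving 2.6°C.
Environment:
  From 300 m to 3500 m (environment): cools by 9.4 × 3.2 = 30.08°C, giving -1.48°C.
T_parcel − T_env = 2.6 − (-1.48) = +4.08°C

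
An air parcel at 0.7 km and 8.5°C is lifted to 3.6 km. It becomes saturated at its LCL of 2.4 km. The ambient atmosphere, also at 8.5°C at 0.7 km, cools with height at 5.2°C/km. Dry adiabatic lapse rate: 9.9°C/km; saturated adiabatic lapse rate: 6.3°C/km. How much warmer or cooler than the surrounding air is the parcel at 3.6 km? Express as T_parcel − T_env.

Parcel:
  700–2400 m, dry: Δz = 1.7 km ⇒ ΔT = -16.83°C; T = -8.33°C
  2400–3600 m, saturated: Δz = 1.2 km ⇒ ΔT = -7.56°C; T = -15.89°C
Environment:
  700–3600 m, environment: Δz = 2.9 km ⇒ ΔT = -15.08°C; T = -6.58°C
T_parcel − T_env = -15.89 − (-6.58) = -9.31°C

-9.31°C (parcel cooler than environment)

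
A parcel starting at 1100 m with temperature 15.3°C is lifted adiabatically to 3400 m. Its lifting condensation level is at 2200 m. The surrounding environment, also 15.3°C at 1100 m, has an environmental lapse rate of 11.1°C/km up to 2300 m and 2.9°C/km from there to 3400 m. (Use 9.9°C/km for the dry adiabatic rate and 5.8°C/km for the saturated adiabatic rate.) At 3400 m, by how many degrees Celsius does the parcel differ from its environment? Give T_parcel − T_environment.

-1.34°C (parcel cooler than environment)

Parcel:
  1100–2200 m, dry: Δz = 1.1 km ⇒ ΔT = -10.89°C; T = 4.41°C
  2200–3400 m, saturated: Δz = 1.2 km ⇒ ΔT = -6.96°C; T = -2.55°C
Environment:
  1100–2300 m, environment, lower layer: Δz = 1.2 km ⇒ ΔT = -13.32°C; T = 1.98°C
  2300–3400 m, environment, upper layer: Δz = 1.1 km ⇒ ΔT = -3.19°C; T = -1.21°C
T_parcel − T_env = -2.55 − (-1.21) = -1.34°C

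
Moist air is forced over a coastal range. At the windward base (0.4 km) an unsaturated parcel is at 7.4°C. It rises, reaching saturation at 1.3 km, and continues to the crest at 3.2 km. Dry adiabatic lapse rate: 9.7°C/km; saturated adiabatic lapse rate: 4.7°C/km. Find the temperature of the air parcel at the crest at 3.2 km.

400–1300 m, dry: Δz = 0.9 km ⇒ ΔT = -8.73°C; T = -1.33°C
1300–3200 m, saturated: Δz = 1.9 km ⇒ ΔT = -8.93°C; T = -10.26°C

-10.26°C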